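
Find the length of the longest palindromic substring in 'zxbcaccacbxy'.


Scanning 'zxbcaccacbxy' for palindromic substrings.
Substring at positions 1-10: 'xbcaccacbx'.
Check: reverse('xbcaccacbx') = 'xbcaccacbx' -> palindrome confirmed.
Neighbouring characters ('z' / 'y') break symmetry, so it cannot extend further.
No longer palindromic substring exists; longest length = 10

10


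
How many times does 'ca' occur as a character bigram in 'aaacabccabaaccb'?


Scanning 'aaacabccabaaccb' for bigram 'ca':
  Position 0: 'aa' -> no
  Position 1: 'aa' -> no
  Position 2: 'ac' -> no
  Position 3: 'ca' -> MATCH
  Position 4: 'ab' -> no
  Position 5: 'bc' -> no
  Position 6: 'cc' -> no
  Position 7: 'ca' -> MATCH
  Position 8: 'ab' -> no
  Position 9: 'ba' -> no
  Position 10: 'aa' -> no
  Position 11: 'ac' -> no
  Position 12: 'cc' -> no
  Position 13: 'cb' -> no
Total matches: 2

2


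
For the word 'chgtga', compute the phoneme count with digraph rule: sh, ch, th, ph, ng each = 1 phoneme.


Parsing 'chgtga' greedily, digraphs first:
  'ch' -> digraph (1 consonant phoneme) (phonemes so far: 1)
  'g' -> consonant phoneme (phonemes so far: 2)
  't' -> consonant phoneme (phonemes so far: 3)
  'g' -> consonant phoneme (phonemes so far: 4)
  'a' -> vowel phoneme (phonemes so far: 5)
Total phonemes: 5

5


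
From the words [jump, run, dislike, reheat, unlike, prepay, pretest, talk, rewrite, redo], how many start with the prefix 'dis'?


Checking each word for prefix 'dis':
  'jump' -> no (count: 0)
  'run' -> no (count: 0)
  'dislike' -> YES, starts with 'dis' (count: 1)
  'reheat' -> no (count: 1)
  'unlike' -> no (count: 1)
  'prepay' -> no (count: 1)
  'pretest' -> no (count: 1)
  'talk' -> no (count: 1)
  'rewrite' -> no (count: 1)
  'redo' -> no (count: 1)
Total with prefix 'dis': 1

1


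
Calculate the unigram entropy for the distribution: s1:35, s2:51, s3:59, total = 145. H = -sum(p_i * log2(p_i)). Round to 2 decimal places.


Computing entropy H = -sum(p_i * log2(p_i)):
  s1: p = 35/145 = 0.2414, -p*log2(p) = 0.4950
  s2: p = 51/145 = 0.3517, -p*log2(p) = 0.5302
  s3: p = 59/145 = 0.4069, -p*log2(p) = 0.5279
H = sum of terms = 1.5531
Rounded to 2 decimals: 1.55

1.55


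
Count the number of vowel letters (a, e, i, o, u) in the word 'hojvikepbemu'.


Scanning each character of 'hojvikepbemu':
  Position 1: 'h' -> consonant (running count: 0)
  Position 2: 'o' -> vowel (running count: 1)
  Position 3: 'j' -> consonant (running count: 1)
  Position 4: 'v' -> consonant (running count: 1)
  Position 5: 'i' -> vowel (running count: 2)
  Position 6: 'k' -> consonant (running count: 2)
  Position 7: 'e' -> vowel (running count: 3)
  Position 8: 'p' -> consonant (running count: 3)
  Position 9: 'b' -> consonant (running count: 3)
  Position 10: 'e' -> vowel (running count: 4)
  Position 11: 'm' -> consonant (running count: 4)
  Position 12: 'u' -> vowel (running count: 5)
Total vowels: 5

5


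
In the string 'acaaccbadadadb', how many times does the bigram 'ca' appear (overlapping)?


Scanning 'acaaccbadadadb' for bigram 'ca':
  Position 0: 'ac' -> no
  Position 1: 'ca' -> MATCH
  Position 2: 'aa' -> no
  Position 3: 'ac' -> no
  Position 4: 'cc' -> no
  Position 5: 'cb' -> no
  Position 6: 'ba' -> no
  Position 7: 'ad' -> no
  Position 8: 'da' -> no
  Position 9: 'ad' -> no
  Position 10: 'da' -> no
  Position 11: 'ad' -> no
  Position 12: 'db' -> no
Total matches: 1

1


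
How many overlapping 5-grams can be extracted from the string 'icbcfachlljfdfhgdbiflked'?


String 'icbcfachlljfdfhgdbiflked' has length L = 24.
Number of overlapping n-grams = L - n + 1
Substituting: 24 - 5 + 1 = 20

20


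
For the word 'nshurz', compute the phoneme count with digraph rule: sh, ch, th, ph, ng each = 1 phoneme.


Parsing 'nshurz' greedily, digraphs first:
  'n' -> consonant phoneme (phonemes so far: 1)
  'sh' -> digraph (1 consonant phoneme) (phonemes so far: 2)
  'u' -> vowel phoneme (phonemes so far: 3)
  'r' -> consonant phoneme (phonemes so far: 4)
  'z' -> consonant phoneme (phonemes so far: 5)
Total phonemes: 5

5


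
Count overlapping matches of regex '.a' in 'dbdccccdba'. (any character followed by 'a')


Pattern: .a means any character followed by 'a'.
Scanning 'dbdccccdba' position-by-position:
  Pos 0: window 'db' -> no
  Pos 1: window 'bd' -> no
  Pos 2: window 'dc' -> no
  Pos 3: window 'cc' -> no
  Pos 4: window 'cc' -> no
  Pos 5: window 'cc' -> no
  Pos 6: window 'cd' -> no
  Pos 7: window 'db' -> no
  Pos 8: window 'ba' -> MATCH
  Pos 9: window 'a' -> no
Total matches: 1

1


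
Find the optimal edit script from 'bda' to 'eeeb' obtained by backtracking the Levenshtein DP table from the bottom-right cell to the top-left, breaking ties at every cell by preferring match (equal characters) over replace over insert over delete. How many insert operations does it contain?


Edit distance = 4. Backtracking from cell (3, 4) with preference match > replace > insert > delete,
then listing the resulting alignment 'bda' -> 'eeeb' left to right:
  Step 1: insert 'e' [insertion #1]
  Step 2: replace b->e
  Step 3: replace d->e
  Step 4: replace a->b
Total insertions: 1

1


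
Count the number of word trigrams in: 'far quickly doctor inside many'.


Word trigrams from [5] words:
  Trigram 1: (far quickly doctor)
  Trigram 2: (quickly doctor inside)
  Trigram 3: (doctor inside many)
Total word trigrams: 5 - 2 = 3

3


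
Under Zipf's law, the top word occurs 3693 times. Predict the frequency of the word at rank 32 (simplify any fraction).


Zipf's law: freq(rank) = f1 / rank
f1 = 3693, rank = 32
freq = 3693 / 32
GCD(3693, 32) = 1
Simplified: 3693/32

3693/32


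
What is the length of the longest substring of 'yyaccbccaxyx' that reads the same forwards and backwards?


Scanning 'yyaccbccaxyx' for palindromic substrings.
Substring at positions 2-8: 'accbcca'.
Check: reverse('accbcca') = 'accbcca' -> palindrome confirmed.
Neighbouring characters ('y' / 'x') break symmetry, so it cannot extend further.
No longer palindromic substring exists; longest length = 7

7


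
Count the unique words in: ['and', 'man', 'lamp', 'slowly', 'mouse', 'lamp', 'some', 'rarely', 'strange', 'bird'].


Listing all tokens and tracking unique types:
  Token 1: 'and' -> NEW (unique so far: 1)
  Token 2: 'man' -> NEW (unique so far: 2)
  Token 3: 'lamp' -> NEW (unique so far: 3)
  Token 4: 'slowly' -> NEW (unique so far: 4)
  Token 5: 'mouse' -> NEW (unique so far: 5)
  Token 6: 'lamp' -> duplicate (unique so far: 5)
  Token 7: 'some' -> NEW (unique so far: 6)
  Token 8: 'rarely' -> NEW (unique so far: 7)
  Token 9: 'strange' -> NEW (unique so far: 8)
  Token 10: 'bird' -> NEW (unique so far: 9)
Unique types: ('and', 'bird', 'lamp', 'man', 'mouse', 'rarely', 'slowly', 'some', 'strange')
Vocabulary size: 9

9


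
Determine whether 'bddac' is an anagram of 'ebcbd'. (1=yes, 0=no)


Sort characters of 'bddac': 'abcdd'
Sort characters of 'ebcbd': 'bbcde'
Sorted forms differ -> they are NOT anagrams
Result: 0

0


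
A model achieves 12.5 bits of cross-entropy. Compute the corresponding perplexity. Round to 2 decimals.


Perplexity formula: PP = 2^H
H = 12.5
PP = 2^12.5
Decompose: 2^12.5 = 2^12 * 2^0.5 = 2^12 * sqrt(2)
2^12 = 4096, sqrt(2) ~ 1.4142136
PP ~ 4096 * 1.4142136 = 5792.6189056
Rounded to 2 decimals: 5792.62

5792.62


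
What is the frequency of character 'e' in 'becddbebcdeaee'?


Scanning 'becddbebcdeaee' for 'e':
  Position 1: 'e' -> MATCH (count: 1)
  Position 6: 'e' -> MATCH (count: 2)
  Position 10: 'e' -> MATCH (count: 3)
  Position 12: 'e' -> MATCH (count: 4)
  Position 13: 'e' -> MATCH (count: 5)
Total occurrences of 'e': 5

5


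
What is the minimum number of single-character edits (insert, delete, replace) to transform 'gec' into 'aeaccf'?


Building DP table for s1='gec' (len 3) and s2='aeaccf' (len 6):
       a  e  a  c  c  f
    0  1  2  3  4  5  6
  g 1  1  2  3  4  5  6
  e 2  2  1  2  3  4  5
  c 3  3  2  2  2  3  4
Edit distance = dp[3][6] = 4

4


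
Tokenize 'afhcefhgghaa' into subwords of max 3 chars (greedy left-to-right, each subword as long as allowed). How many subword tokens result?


'afhcefhgghaa' has 12 characters.
Chunking with max size 3:
  Chunk 1: 'afh' (positions 0-2)
  Chunk 2: 'cef' (positions 3-5)
  Chunk 3: 'hgg' (positions 6-8)
  Chunk 4: 'haa' (positions 9-11)
Total chunks: ceil(12 / 3) = 4

4


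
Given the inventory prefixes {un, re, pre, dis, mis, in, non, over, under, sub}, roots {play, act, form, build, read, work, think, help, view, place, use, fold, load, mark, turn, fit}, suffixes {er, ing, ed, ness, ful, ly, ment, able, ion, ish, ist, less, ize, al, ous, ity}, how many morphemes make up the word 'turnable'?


Segmenting 'turnable' against the inventory:
  'turn' -> root (morpheme 1)
  'able' -> suffix (morpheme 2)
Total morphemes: 2

2


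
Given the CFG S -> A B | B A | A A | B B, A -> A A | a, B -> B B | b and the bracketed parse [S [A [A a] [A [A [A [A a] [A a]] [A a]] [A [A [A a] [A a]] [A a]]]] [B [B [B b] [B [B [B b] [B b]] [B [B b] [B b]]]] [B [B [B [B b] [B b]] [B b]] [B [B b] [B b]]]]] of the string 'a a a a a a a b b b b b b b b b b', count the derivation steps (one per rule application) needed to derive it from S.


Every bracketed nonterminal node [X ...] in the tree is produced by exactly one rule application.
Reading the tree off as a leftmost derivation:
  Step 1: S  =>  A B   (applied S -> A B)
  Step 2: A B  =>  A A B   (applied A -> A A)
  Step 3: A A B  =>  a A B   (applied A -> a)
  Step 4: a A B  =>  a A A B   (applied A -> A A)
  Step 5: a A A B  =>  a A A A B   (applied A -> A A)
  Step 6: a A A A B  =>  a A A A A B   (applied A -> A A)
  Step 7: a A A A A B  =>  a a A A A B   (applied A -> a)
  Step 8: a a A A A B  =>  a a a A A B   (applied A -> a)
  Step 9: a a a A A B  =>  a a a a A B   (applied A -> a)
  Step 10: a a a a A B  =>  a a a a A A B   (applied A -> A A)
  Step 11: a a a a A A B  =>  a a a a A A A B   (applied A -> A A)
  Step 12: a a a a A A A B  =>  a a a a a A A B   (applied A -> a)
  Step 13: a a a a a A A B  =>  a a a a a a A B   (applied A -> a)
  Step 14: a a a a a a A B  =>  a a a a a a a B   (applied A -> a)
  Step 15: a a a a a a a B  =>  a a a a a a a B B   (applied B -> B B)
  Step 16: a a a a a a a B B  =>  a a a a a a a B B B   (applied B -> B B)
  Step 17: a a a a a a a B B B  =>  a a a a a a a b B B   (applied B -> b)
  Step 18: a a a a a a a b B B  =>  a a a a a a a b B B B   (applied B -> B B)
  Step 19: a a a a a a a b B B B  =>  a a a a a a a b B B B B   (applied B -> B B)
  Step 20: a a a a a a a b B B B B  =>  a a a a a a a b b B B B   (applied B -> b)
  Step 21: a a a a a a a b b B B B  =>  a a a a a a a b b b B B   (applied B -> b)
  Step 22: a a a a a a a b b b B B  =>  a a a a a a a b b b B B B   (applied B -> B B)
  Step 23: a a a a a a a b b b B B B  =>  a a a a a a a b b b b B B   (applied B -> b)
  Step 24: a a a a a a a b b b b B B  =>  a a a a a a a b b b b b B   (applied B -> b)
  Step 25: a a a a a a a b b b b b B  =>  a a a a a a a b b b b b B B   (applied B -> B B)
  Step 26: a a a a a a a b b b b b B B  =>  a a a a a a a b b b b b B B B   (applied B -> B B)
  Step 27: a a a a a a a b b b b b B B B  =>  a a a a a a a b b b b b B B B B   (applied B -> B B)
  Step 28: a a a a a a a b b b b b B B B B  =>  a a a a a a a b b b b b b B B B   (applied B -> b)
  Step 29: a a a a a a a b b b b b b B B B  =>  a a a a a a a b b b b b b b B B   (applied B -> b)
  Step 30: a a a a a a a b b b b b b b B B  =>  a a a a a a a b b b b b b b b B   (applied B -> b)
  Step 31: a a a a a a a b b b b b b b b B  =>  a a a a a a a b b b b b b b b B B   (applied B -> B B)
  Step 32: a a a a a a a b b b b b b b b B B  =>  a a a a a a a b b b b b b b b b B   (applied B -> b)
  Step 33: a a a a a a a b b b b b b b b b B  =>  a a a a a a a b b b b b b b b b b   (applied B -> b)
Final yield: a a a a a a a b b b b b b b b b b
Total rewrite steps: 33

33


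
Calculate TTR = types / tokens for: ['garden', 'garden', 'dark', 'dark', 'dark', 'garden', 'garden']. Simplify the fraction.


Tokens: 7
Unique types: ('dark', 'garden') = 2
TTR = 2/7
Already in lowest terms.

2/7


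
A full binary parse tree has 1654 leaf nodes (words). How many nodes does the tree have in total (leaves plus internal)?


Leaf nodes (terminals): 1654
Internal nodes = n - 1 = 1654 - 1 = 1653
Total = leaves + internal = 1654 + 1653 = 3307

3307


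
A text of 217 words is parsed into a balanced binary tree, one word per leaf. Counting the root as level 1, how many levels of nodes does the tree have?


In a balanced binary tree with n leaves the deepest leaf is ceil(log2(n)) edges below the root,
so counting node levels inclusive of root and leaves gives ceil(log2(n)) + 1 levels.
log2(217) = 7.7616
ceil(7.7616) = 8
levels = 8 + 1 = 9

9


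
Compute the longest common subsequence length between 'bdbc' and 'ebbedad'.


DP table for LCS of 'bdbc' and 'ebbedad':
       e  b  b  e  d  a  d
    0  0  0  0  0  0  0  0
  b 0  0  1  1  1  1  1  1
  d 0  0  1  1  1  2  2  2
  b 0  0  1  2  2  2  2  2
  c 0  0  1  2  2  2  2  2
LCS: 'bd'
LCS length = 2

2


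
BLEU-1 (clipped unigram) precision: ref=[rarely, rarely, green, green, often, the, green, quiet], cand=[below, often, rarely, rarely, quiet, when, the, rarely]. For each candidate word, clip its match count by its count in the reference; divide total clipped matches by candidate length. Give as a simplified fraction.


Reference word counts: {'green': 3, 'often': 1, 'quiet': 1, 'rarely': 2, 'the': 1}
Checking each candidate word (with clipping):
  'below' -> not in reference -> no match (matches: 0)
  'often' -> in reference (ref count 1, used 1/1) -> match (matches: 1)
  'rarely' -> in reference (ref count 2, used 1/2) -> match (matches: 2)
  'rarely' -> in reference (ref count 2, used 2/2) -> match (matches: 3)
  'quiet' -> in reference (ref count 1, used 1/1) -> match (matches: 4)
  'when' -> not in reference -> no match (matches: 4)
  'the' -> in reference (ref count 1, used 1/1) -> match (matches: 5)
  'rarely' -> ref count 2 already used up (2/2) -> clipped, no match (matches: 5)
Clipped matches: 5, Candidate length: 8
Precision = 5/8

5/8


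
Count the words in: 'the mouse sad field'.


Counting words by splitting on spaces:
  Word 1: 'the'
  Word 2: 'mouse'
  Word 3: 'sad'
  Word 4: 'field'
Total words: 4

4


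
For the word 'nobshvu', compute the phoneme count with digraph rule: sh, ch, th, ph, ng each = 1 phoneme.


Parsing 'nobshvu' greedily, digraphs first:
  'n' -> consonant phoneme (phonemes so far: 1)
  'o' -> vowel phoneme (phonemes so far: 2)
  'b' -> consonant phoneme (phonemes so far: 3)
  'sh' -> digraph (1 consonant phoneme) (phonemes so far: 4)
  'v' -> consonant phoneme (phonemes so far: 5)
  'u' -> vowel phoneme (phonemes so far: 6)
Total phonemes: 6

6


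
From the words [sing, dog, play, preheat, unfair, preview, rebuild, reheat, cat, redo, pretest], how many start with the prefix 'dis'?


Checking each word for prefix 'dis':
  'sing' -> no (count: 0)
  'dog' -> no (count: 0)
  'play' -> no (count: 0)
  'preheat' -> no (count: 0)
  'unfair' -> no (count: 0)
  'preview' -> no (count: 0)
  'rebuild' -> no (count: 0)
  'reheat' -> no (count: 0)
  'cat' -> no (count: 0)
  'redo' -> no (count: 0)
  'pretest' -> no (count: 0)
Total with prefix 'dis': 0

0


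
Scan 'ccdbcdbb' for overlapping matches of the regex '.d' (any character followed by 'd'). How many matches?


Pattern: .d means any character followed by 'd'.
Scanning 'ccdbcdbb' position-by-position:
  Pos 0: window 'cc' -> no
  Pos 1: window 'cd' -> MATCH
  Pos 2: window 'db' -> no
  Pos 3: window 'bc' -> no
  Pos 4: window 'cd' -> MATCH
  Pos 5: window 'db' -> no
  Pos 6: window 'bb' -> no
  Pos 7: window 'b' -> no
Total matches: 2

2


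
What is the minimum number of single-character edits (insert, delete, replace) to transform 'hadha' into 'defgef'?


Building DP table for s1='hadha' (len 5) and s2='defgef' (len 6):
       d  e  f  g  e  f
    0  1  2  3  4  5  6
  h 1  1  2  3  4  5  6
  a 2  2  2  3  4  5  6
  d 3  2  3  3  4  5  6
  h 4  3  3  4  4  5  6
  a 5  4  4  4  5  5  6
Edit distance = dp[5][6] = 6

6


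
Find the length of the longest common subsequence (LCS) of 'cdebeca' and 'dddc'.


DP table for LCS of 'cdebeca' and 'dddc':
       d  d  d  c
    0  0  0  0  0
  c 0  0  0  0  1
  d 0  1  1  1  1
  e 0  1  1  1  1
  b 0  1  1  1  1
  e 0  1  1  1  1
  c 0  1  1  1  2
  a 0  1  1  1  2
LCS: 'dc'
LCS length = 2

2


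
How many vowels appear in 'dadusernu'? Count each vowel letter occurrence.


Scanning each character of 'dadusernu':
  Position 1: 'd' -> consonant (running count: 0)
  Position 2: 'a' -> vowel (running count: 1)
  Position 3: 'd' -> consonant (running count: 1)
  Position 4: 'u' -> vowel (running count: 2)
  Position 5: 's' -> consonant (running count: 2)
  Position 6: 'e' -> vowel (running count: 3)
  Position 7: 'r' -> consonant (running count: 3)
  Position 8: 'n' -> consonant (running count: 3)
  Position 9: 'u' -> vowel (running count: 4)
Total vowels: 4

4


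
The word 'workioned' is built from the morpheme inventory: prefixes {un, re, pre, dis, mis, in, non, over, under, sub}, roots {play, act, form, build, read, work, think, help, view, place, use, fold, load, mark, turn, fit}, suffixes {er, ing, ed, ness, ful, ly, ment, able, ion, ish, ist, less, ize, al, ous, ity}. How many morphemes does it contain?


Segmenting 'workioned' against the inventory:
  'work' -> root (morpheme 1)
  'ion' -> suffix (morpheme 2)
  'ed' -> suffix (morpheme 3)
Total morphemes: 3

3


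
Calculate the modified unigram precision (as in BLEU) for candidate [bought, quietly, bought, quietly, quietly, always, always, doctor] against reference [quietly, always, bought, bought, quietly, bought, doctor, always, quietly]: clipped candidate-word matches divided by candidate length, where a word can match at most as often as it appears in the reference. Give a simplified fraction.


Reference word counts: {'always': 2, 'bought': 3, 'doctor': 1, 'quietly': 3}
Checking each candidate word (with clipping):
  'bought' -> in reference (ref count 3, used 1/3) -> match (matches: 1)
  'quietly' -> in reference (ref count 3, used 1/3) -> match (matches: 2)
  'bought' -> in reference (ref count 3, used 2/3) -> match (matches: 3)
  'quietly' -> in reference (ref count 3, used 2/3) -> match (matches: 4)
  'quietly' -> in reference (ref count 3, used 3/3) -> match (matches: 5)
  'always' -> in reference (ref count 2, used 1/2) -> match (matches: 6)
  'always' -> in reference (ref count 2, used 2/2) -> match (matches: 7)
  'doctor' -> in reference (ref count 1, used 1/1) -> match (matches: 8)
Clipped matches: 8, Candidate length: 8
Precision = 8/8 = 1

1


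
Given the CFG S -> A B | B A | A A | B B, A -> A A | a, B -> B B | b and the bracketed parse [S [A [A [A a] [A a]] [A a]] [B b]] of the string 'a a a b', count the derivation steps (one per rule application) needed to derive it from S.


Every bracketed nonterminal node [X ...] in the tree is produced by exactly one rule application.
Reading the tree off as a leftmost derivation:
  Step 1: S  =>  A B   (applied S -> A B)
  Step 2: A B  =>  A A B   (applied A -> A A)
  Step 3: A A B  =>  A A A B   (applied A -> A A)
  Step 4: A A A B  =>  a A A B   (applied A -> a)
  Step 5: a A A B  =>  a a A B   (applied A -> a)
  Step 6: a a A B  =>  a a a B   (applied A -> a)
  Step 7: a a a B  =>  a a a b   (applied B -> b)
Final yield: a a a b
Total rewrite steps: 7

7


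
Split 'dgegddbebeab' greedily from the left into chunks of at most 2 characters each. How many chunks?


'dgegddbebeab' has 12 characters.
Chunking with max size 2:
  Chunk 1: 'dg' (positions 0-1)
  Chunk 2: 'eg' (positions 2-3)
  Chunk 3: 'dd' (positions 4-5)
  Chunk 4: 'be' (positions 6-7)
  Chunk 5: 'be' (positions 8-9)
  Chunk 6: 'ab' (positions 10-11)
Total chunks: ceil(12 / 2) = 6

6


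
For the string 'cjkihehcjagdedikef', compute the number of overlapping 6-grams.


String 'cjkihehcjagdedikef' has length L = 18.
Number of overlapping n-grams = L - n + 1
Substituting: 18 - 6 + 1 = 13

13


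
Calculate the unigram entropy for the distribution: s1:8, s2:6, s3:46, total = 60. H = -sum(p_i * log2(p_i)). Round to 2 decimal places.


Computing entropy H = -sum(p_i * log2(p_i)):
  s1: p = 8/60 = 0.1333, -p*log2(p) = 0.3876
  s2: p = 6/60 = 0.1000, -p*log2(p) = 0.3322
  s3: p = 46/60 = 0.7667, -p*log2(p) = 0.2939
H = sum of terms = 1.0137
Rounded to 2 decimals: 1.01

1.01


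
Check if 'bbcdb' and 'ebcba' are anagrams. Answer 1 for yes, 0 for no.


Sort characters of 'bbcdb': 'bbbcd'
Sort characters of 'ebcba': 'abbce'
Sorted forms differ -> they are NOT anagrams
Result: 0

0


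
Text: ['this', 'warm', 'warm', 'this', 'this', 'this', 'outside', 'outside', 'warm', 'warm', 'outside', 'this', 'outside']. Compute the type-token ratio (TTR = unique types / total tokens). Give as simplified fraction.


Tokens: 13
Unique types: ('outside', 'this', 'warm') = 3
TTR = 3/13
Already in lowest terms.

3/13


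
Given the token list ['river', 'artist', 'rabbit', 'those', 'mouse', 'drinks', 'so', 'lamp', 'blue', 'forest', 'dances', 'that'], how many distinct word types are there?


Listing all tokens and tracking unique types:
  Token 1: 'river' -> NEW (unique so far: 1)
  Token 2: 'artist' -> NEW (unique so far: 2)
  Token 3: 'rabbit' -> NEW (unique so far: 3)
  Token 4: 'those' -> NEW (unique so far: 4)
  Token 5: 'mouse' -> NEW (unique so far: 5)
  Token 6: 'drinks' -> NEW (unique so far: 6)
  Token 7: 'so' -> NEW (unique so far: 7)
  Token 8: 'lamp' -> NEW (unique so far: 8)
  Token 9: 'blue' -> NEW (unique so far: 9)
  Token 10: 'forest' -> NEW (unique so far: 10)
  Token 11: 'dances' -> NEW (unique so far: 11)
  Token 12: 'that' -> NEW (unique so far: 12)
Unique types: ('artist', 'blue', 'dances', 'drinks', 'forest', 'lamp', 'mouse', 'rabbit', 'river', 'so', 'that', 'those')
Vocabulary size: 12

12


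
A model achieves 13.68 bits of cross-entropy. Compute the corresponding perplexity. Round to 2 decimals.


Perplexity formula: PP = 2^H
H = 13.68
PP = 2^13.68
Decompose: 2^13.68 = 2^13 * 2^0.68
2^13 = 8192, 2^0.68 ~ 1.6021398
PP ~ 8192 * 1.6021398 = 13124.7292416
Rounded to 2 decimals: 13124.73

13124.73


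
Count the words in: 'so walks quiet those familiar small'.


Counting words by splitting on spaces:
  Word 1: 'so'
  Word 2: 'walks'
  Word 3: 'quiet'
  Word 4: 'those'
  Word 5: 'familiar'
  Word 6: 'small'
Total words: 6

6


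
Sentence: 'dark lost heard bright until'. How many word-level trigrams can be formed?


Word trigrams from [5] words:
  Trigram 1: (dark lost heard)
  Trigram 2: (lost heard bright)
  Trigram 3: (heard bright until)
Total word trigrams: 5 - 2 = 3

3


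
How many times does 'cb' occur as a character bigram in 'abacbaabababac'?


Scanning 'abacbaabababac' for bigram 'cb':
  Position 0: 'ab' -> no
  Position 1: 'ba' -> no
  Position 2: 'ac' -> no
  Position 3: 'cb' -> MATCH
  Position 4: 'ba' -> no
  Position 5: 'aa' -> no
  Position 6: 'ab' -> no
  Position 7: 'ba' -> no
  Position 8: 'ab' -> no
  Position 9: 'ba' -> no
  Position 10: 'ab' -> no
  Position 11: 'ba' -> no
  Position 12: 'ac' -> no
Total matches: 1

1


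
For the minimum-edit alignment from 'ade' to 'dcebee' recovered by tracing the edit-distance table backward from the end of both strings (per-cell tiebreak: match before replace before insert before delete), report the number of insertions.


Edit distance = 5. Backtracking from cell (3, 6) with preference match > replace > insert > delete,
then listing the resulting alignment 'ade' -> 'dcebee' left to right:
  Step 1: insert 'd' [insertion #1]
  Step 2: insert 'c' [insertion #2]
  Step 3: insert 'e' [insertion #3]
  Step 4: replace a->b
  Step 5: replace d->e
  Step 6: keep 'e'
Total insertions: 3

3


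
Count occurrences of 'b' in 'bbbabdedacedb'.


Scanning 'bbbabdedacedb' for 'b':
  Position 0: 'b' -> MATCH (count: 1)
  Position 1: 'b' -> MATCH (count: 2)
  Position 2: 'b' -> MATCH (count: 3)
  Position 4: 'b' -> MATCH (count: 4)
  Position 12: 'b' -> MATCH (count: 5)
Total occurrences of 'b': 5

5


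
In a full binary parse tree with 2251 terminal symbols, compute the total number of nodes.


Leaf nodes (terminals): 2251
Internal nodes = n - 1 = 2251 - 1 = 2250
Total = leaves + internal = 2251 + 2250 = 4501

4501


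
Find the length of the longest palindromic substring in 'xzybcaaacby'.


Scanning 'xzybcaaacby' for palindromic substrings.
Substring at positions 2-10: 'ybcaaacby'.
Check: reverse('ybcaaacby') = 'ybcaaacby' -> palindrome confirmed.
Neighbouring characters ('z' / '-') break symmetry, so it cannot extend further.
No longer palindromic substring exists; longest length = 9

9


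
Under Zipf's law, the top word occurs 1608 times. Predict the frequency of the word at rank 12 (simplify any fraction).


Zipf's law: freq(rank) = f1 / rank
f1 = 1608, rank = 12
freq = 1608 / 12
= 134

134


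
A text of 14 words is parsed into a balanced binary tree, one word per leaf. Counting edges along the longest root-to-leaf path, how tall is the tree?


In a balanced binary tree with n leaves the deepest leaf is ceil(log2(n)) edges below the root.
log2(14) = 3.8074
ceil(3.8074) = 4
height (edges) = 4

4


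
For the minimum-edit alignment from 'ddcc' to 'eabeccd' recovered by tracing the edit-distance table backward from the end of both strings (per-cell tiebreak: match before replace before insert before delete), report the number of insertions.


Edit distance = 5. Backtracking from cell (4, 7) with preference match > replace > insert > delete,
then listing the resulting alignment 'ddcc' -> 'eabeccd' left to right:
  Step 1: insert 'e' [insertion #1]
  Step 2: insert 'a' [insertion #2]
  Step 3: replace d->b
  Step 4: replace d->e
  Step 5: keep 'c'
  Step 6: keep 'c'
  Step 7: insert 'd' [insertion #3]
Total insertions: 3

3


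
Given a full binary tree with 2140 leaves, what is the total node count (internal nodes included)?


Leaf nodes (terminals): 2140
Internal nodes = n - 1 = 2140 - 1 = 2139
Total = leaves + internal = 2140 + 2139 = 4279

4279


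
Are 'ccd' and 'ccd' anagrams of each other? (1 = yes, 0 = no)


Sort characters of 'ccd': 'ccd'
Sort characters of 'ccd': 'ccd'
Sorted forms match -> they ARE anagrams
Result: 1

1


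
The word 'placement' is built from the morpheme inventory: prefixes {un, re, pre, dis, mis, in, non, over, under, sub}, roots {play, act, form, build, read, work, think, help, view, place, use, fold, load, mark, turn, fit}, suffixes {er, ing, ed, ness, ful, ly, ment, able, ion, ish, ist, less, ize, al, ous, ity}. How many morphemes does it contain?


Segmenting 'placement' against the inventory:
  'place' -> root (morpheme 1)
  'ment' -> suffix (morpheme 2)
Total morphemes: 2

2


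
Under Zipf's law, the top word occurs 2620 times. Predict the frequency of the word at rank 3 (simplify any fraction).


Zipf's law: freq(rank) = f1 / rank
f1 = 2620, rank = 3
freq = 2620 / 3
GCD(2620, 3) = 1
Simplified: 2620/3

2620/3


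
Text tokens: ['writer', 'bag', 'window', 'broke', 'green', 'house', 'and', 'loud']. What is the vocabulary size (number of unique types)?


Listing all tokens and tracking unique types:
  Token 1: 'writer' -> NEW (unique so far: 1)
  Token 2: 'bag' -> NEW (unique so far: 2)
  Token 3: 'window' -> NEW (unique so far: 3)
  Token 4: 'broke' -> NEW (unique so far: 4)
  Token 5: 'green' -> NEW (unique so far: 5)
  Token 6: 'house' -> NEW (unique so far: 6)
  Token 7: 'and' -> NEW (unique so far: 7)
  Token 8: 'loud' -> NEW (unique so far: 8)
Unique types: ('and', 'bag', 'broke', 'green', 'house', 'loud', 'window', 'writer')
Vocabulary size: 8

8


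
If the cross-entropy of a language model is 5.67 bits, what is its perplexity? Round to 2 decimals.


Perplexity formula: PP = 2^H
H = 5.67
PP = 2^5.67
Decompose: 2^5.67 = 2^5 * 2^0.67
2^5 = 32, 2^0.67 ~ 1.5910730
PP ~ 32 * 1.5910730 = 50.9143360
Rounded to 2 decimals: 50.91

50.91


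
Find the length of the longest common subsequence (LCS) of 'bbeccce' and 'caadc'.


DP table for LCS of 'bbeccce' and 'caadc':
       c  a  a  d  c
    0  0  0  0  0  0
  b 0  0  0  0  0  0
  b 0  0  0  0  0  0
  e 0  0  0  0  0  0
  c 0  1  1  1  1  1
  c 0  1  1  1  1  2
  c 0  1  1  1  1  2
  e 0  1  1  1  1  2
LCS: 'cc'
LCS length = 2

2


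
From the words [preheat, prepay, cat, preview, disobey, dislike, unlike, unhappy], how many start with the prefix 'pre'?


Checking each word for prefix 'pre':
  'preheat' -> YES, starts with 'pre' (count: 1)
  'prepay' -> YES, starts with 'pre' (count: 2)
  'cat' -> no (count: 2)
  'preview' -> YES, starts with 'pre' (count: 3)
  'disobey' -> no (count: 3)
  'dislike' -> no (count: 3)
  'unlike' -> no (count: 3)
  'unhappy' -> no (count: 3)
Total with prefix 'pre': 3

3


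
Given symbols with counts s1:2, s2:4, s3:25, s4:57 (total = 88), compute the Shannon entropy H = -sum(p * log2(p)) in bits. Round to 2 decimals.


Computing entropy H = -sum(p_i * log2(p_i)):
  s1: p = 2/88 = 0.0227, -p*log2(p) = 0.1241
  s2: p = 4/88 = 0.0455, -p*log2(p) = 0.2027
  s3: p = 25/88 = 0.2841, -p*log2(p) = 0.5158
  s4: p = 57/88 = 0.6477, -p*log2(p) = 0.4058
H = sum of terms = 1.2484
Rounded to 2 decimals: 1.25

1.25


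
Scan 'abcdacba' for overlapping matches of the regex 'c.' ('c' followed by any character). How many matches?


Pattern: c. means 'c' followed by any character.
Scanning 'abcdacba' position-by-position:
  Pos 0: window 'ab' -> no
  Pos 1: window 'bc' -> no
  Pos 2: window 'cd' -> MATCH
  Pos 3: window 'da' -> no
  Pos 4: window 'ac' -> no
  Pos 5: window 'cb' -> MATCH
  Pos 6: window 'ba' -> no
  Pos 7: window 'a' -> no
Total matches: 2

2


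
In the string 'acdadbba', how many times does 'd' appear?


Scanning 'acdadbba' for 'd':
  Position 2: 'd' -> MATCH (count: 1)
  Position 4: 'd' -> MATCH (count: 2)
Total occurrences of 'd': 2

2


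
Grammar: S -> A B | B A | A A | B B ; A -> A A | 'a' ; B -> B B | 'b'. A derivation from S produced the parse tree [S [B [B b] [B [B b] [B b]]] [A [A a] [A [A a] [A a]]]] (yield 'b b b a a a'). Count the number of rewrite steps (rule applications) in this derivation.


Every bracketed nonterminal node [X ...] in the tree is produced by exactly one rule application.
Reading the tree off as a leftmost derivation:
  Step 1: S  =>  B A   (applied S -> B A)
  Step 2: B A  =>  B B A   (applied B -> B B)
  Step 3: B B A  =>  b B A   (applied B -> b)
  Step 4: b B A  =>  b B B A   (applied B -> B B)
  Step 5: b B B A  =>  b b B A   (applied B -> b)
  Step 6: b b B A  =>  b b b A   (applied B -> b)
  Step 7: b b b A  =>  b b b A A   (applied A -> A A)
  Step 8: b b b A A  =>  b b b a A   (applied A -> a)
  Step 9: b b b a A  =>  b b b a A A   (applied A -> A A)
  Step 10: b b b a A A  =>  b b b a a A   (applied A -> a)
  Step 11: b b b a a A  =>  b b b a a a   (applied A -> a)
Final yield: b b b a a a
Total rewrite steps: 11

11


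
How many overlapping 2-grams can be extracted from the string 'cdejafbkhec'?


String 'cdejafbkhec' has length L = 11.
Number of overlapping n-grams = L - n + 1
Substituting: 11 - 2 + 1 = 10

10


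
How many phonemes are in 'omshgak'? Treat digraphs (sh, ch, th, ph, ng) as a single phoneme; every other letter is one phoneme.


Parsing 'omshgak' greedily, digraphs first:
  'o' -> vowel phoneme (phonemes so far: 1)
  'm' -> consonant phoneme (phonemes so far: 2)
  'sh' -> digraph (1 consonant phoneme) (phonemes so far: 3)
  'g' -> consonant phoneme (phonemes so far: 4)
  'a' -> vowel phoneme (phonemes so far: 5)
  'k' -> consonant phoneme (phonemes so far: 6)
Total phonemes: 6

6


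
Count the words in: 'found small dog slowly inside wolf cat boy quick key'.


Counting words by splitting on spaces:
  Word 1: 'found'
  Word 2: 'small'
  Word 3: 'dog'
  Word 4: 'slowly'
  Word 5: 'inside'
  Word 6: 'wolf'
  Word 7: 'cat'
  Word 8: 'boy'
  Word 9: 'quick'
  Word 10: 'key'
Total words: 10

10


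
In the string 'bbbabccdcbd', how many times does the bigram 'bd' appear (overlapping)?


Scanning 'bbbabccdcbd' for bigram 'bd':
  Position 0: 'bb' -> no
  Position 1: 'bb' -> no
  Position 2: 'ba' -> no
  Position 3: 'ab' -> no
  Position 4: 'bc' -> no
  Position 5: 'cc' -> no
  Position 6: 'cd' -> no
  Position 7: 'dc' -> no
  Position 8: 'cb' -> no
  Position 9: 'bd' -> MATCH
Total matches: 1

1


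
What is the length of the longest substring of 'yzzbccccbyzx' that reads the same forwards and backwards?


Scanning 'yzzbccccbyzx' for palindromic substrings.
Substring at positions 3-8: 'bccccb'.
Check: reverse('bccccb') = 'bccccb' -> palindrome confirmed.
Neighbouring characters ('z' / 'y') break symmetry, so it cannot extend further.
No longer palindromic substring exists; longest length = 6

6


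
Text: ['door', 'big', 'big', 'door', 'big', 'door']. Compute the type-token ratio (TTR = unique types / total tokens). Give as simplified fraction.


Tokens: 6
Unique types: ('big', 'door') = 2
TTR = 2/6
Simplify: divide both by 2 -> 1/3
TTR = 1/3

1/3


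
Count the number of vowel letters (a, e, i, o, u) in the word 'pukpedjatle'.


Scanning each character of 'pukpedjatle':
  Position 1: 'p' -> consonant (running count: 0)
  Position 2: 'u' -> vowel (running count: 1)
  Position 3: 'k' -> consonant (running count: 1)
  Position 4: 'p' -> consonant (running count: 1)
  Position 5: 'e' -> vowel (running count: 2)
  Position 6: 'd' -> consonant (running count: 2)
  Position 7: 'j' -> consonant (running count: 2)
  Position 8: 'a' -> vowel (running count: 3)
  Position 9: 't' -> consonant (running count: 3)
  Position 10: 'l' -> consonant (running count: 3)
  Position 11: 'e' -> vowel (running count: 4)
Total vowels: 4

4


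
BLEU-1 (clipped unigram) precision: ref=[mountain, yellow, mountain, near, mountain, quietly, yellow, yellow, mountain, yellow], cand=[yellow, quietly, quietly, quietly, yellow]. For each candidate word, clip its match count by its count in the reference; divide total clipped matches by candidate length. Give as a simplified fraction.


Reference word counts: {'mountain': 4, 'near': 1, 'quietly': 1, 'yellow': 4}
Checking each candidate word (with clipping):
  'yellow' -> in reference (ref count 4, used 1/4) -> match (matches: 1)
  'quietly' -> in reference (ref count 1, used 1/1) -> match (matches: 2)
  'quietly' -> ref count 1 already used up (1/1) -> clipped, no match (matches: 2)
  'quietly' -> ref count 1 already used up (1/1) -> clipped, no match (matches: 2)
  'yellow' -> in reference (ref count 4, used 2/4) -> match (matches: 3)
Clipped matches: 3, Candidate length: 5
Precision = 3/5

3/5


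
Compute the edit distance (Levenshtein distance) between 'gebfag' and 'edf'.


Building DP table for s1='gebfag' (len 6) and s2='edf' (len 3):
       e  d  f
    0  1  2  3
  g 1  1  2  3
  e 2  1  2  3
  b 3  2  2  3
  f 4  3  3  2
  a 5  4  4  3
  g 6  5  5  4
Edit distance = dp[6][3] = 4

4


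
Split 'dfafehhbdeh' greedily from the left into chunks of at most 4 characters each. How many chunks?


'dfafehhbdeh' has 11 characters.
Chunking with max size 4:
  Chunk 1: 'dfaf' (positions 0-3)
  Chunk 2: 'ehhb' (positions 4-7)
  Chunk 3: 'deh' (positions 8-10)
Total chunks: ceil(11 / 4) = 3

3


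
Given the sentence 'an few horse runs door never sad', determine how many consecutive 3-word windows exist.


Word trigrams from [7] words:
  Trigram 1: (an few horse)
  Trigram 2: (few horse runs)
  Trigram 3: (horse runs door)
  Trigram 4: (runs door never)
  Trigram 5: (door never sad)
Total word trigrams: 7 - 2 = 5

5


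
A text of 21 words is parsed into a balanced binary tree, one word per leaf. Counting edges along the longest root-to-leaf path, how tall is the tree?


In a balanced binary tree with n leaves the deepest leaf is ceil(log2(n)) edges below the root.
log2(21) = 4.3923
ceil(4.3923) = 5
height (edges) = 5

5


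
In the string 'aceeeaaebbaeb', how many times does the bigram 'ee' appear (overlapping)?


Scanning 'aceeeaaebbaeb' for bigram 'ee':
  Position 0: 'ac' -> no
  Position 1: 'ce' -> no
  Position 2: 'ee' -> MATCH
  Position 3: 'ee' -> MATCH
  Position 4: 'ea' -> no
  Position 5: 'aa' -> no
  Position 6: 'ae' -> no
  Position 7: 'eb' -> no
  Position 8: 'bb' -> no
  Position 9: 'ba' -> no
  Position 10: 'ae' -> no
  Position 11: 'eb' -> no
Total matches: 2

2


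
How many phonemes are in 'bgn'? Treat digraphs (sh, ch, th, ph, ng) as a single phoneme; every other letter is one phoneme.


Parsing 'bgn' greedily, digraphs first:
  'b' -> consonant phoneme (phonemes so far: 1)
  'g' -> consonant phoneme (phonemes so far: 2)
  'n' -> consonant phoneme (phonemes so far: 3)
Total phonemes: 3

3


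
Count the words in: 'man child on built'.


Counting words by splitting on spaces:
  Word 1: 'man'
  Word 2: 'child'
  Word 3: 'on'
  Word 4: 'built'
Total words: 4

4


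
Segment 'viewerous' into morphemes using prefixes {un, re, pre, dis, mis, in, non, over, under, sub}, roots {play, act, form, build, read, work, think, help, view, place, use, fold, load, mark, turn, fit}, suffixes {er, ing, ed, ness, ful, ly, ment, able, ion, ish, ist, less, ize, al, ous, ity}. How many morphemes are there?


Segmenting 'viewerous' against the inventory:
  'view' -> root (morpheme 1)
  'er' -> suffix (morpheme 2)
  'ous' -> suffix (morpheme 3)
Total morphemes: 3

3


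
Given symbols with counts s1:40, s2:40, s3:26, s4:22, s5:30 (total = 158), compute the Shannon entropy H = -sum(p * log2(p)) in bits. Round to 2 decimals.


Computing entropy H = -sum(p_i * log2(p_i)):
  s1: p = 40/158 = 0.2532, -p*log2(p) = 0.5017
  s2: p = 40/158 = 0.2532, -p*log2(p) = 0.5017
  s3: p = 26/158 = 0.1646, -p*log2(p) = 0.4284
  s4: p = 22/158 = 0.1392, -p*log2(p) = 0.3960
  s5: p = 30/158 = 0.1899, -p*log2(p) = 0.4551
H = sum of terms = 2.2829
Rounded to 2 decimals: 2.28

2.28


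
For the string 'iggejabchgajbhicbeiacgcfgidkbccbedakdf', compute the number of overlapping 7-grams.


String 'iggejabchgajbhicbeiacgcfgidkbccbedakdf' has length L = 38.
Number of overlapping n-grams = L - n + 1
Substituting: 38 - 7 + 1 = 32

32


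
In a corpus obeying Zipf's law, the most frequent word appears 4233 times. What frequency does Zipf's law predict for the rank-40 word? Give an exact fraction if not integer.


Zipf's law: freq(rank) = f1 / rank
f1 = 4233, rank = 40
freq = 4233 / 40
GCD(4233, 40) = 1
Simplified: 4233/40

4233/40


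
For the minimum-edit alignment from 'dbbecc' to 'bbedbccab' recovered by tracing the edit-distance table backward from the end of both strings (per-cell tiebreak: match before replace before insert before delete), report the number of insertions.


Edit distance = 5. Backtracking from cell (6, 9) with preference match > replace > insert > delete,
then listing the resulting alignment 'dbbecc' -> 'bbedbccab' left to right:
  Step 1: delete 'd'
  Step 2: keep 'b'
  Step 3: keep 'b'
  Step 4: keep 'e'
  Step 5: insert 'd' [insertion #1]
  Step 6: insert 'b' [insertion #2]
  Step 7: keep 'c'
  Step 8: keep 'c'
  Step 9: insert 'a' [insertion #3]
  Step 10: insert 'b' [insertion #4]
Total insertions: 4

4


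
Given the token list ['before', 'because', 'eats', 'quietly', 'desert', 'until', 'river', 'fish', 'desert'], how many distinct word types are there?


Listing all tokens and tracking unique types:
  Token 1: 'before' -> NEW (unique so far: 1)
  Token 2: 'because' -> NEW (unique so far: 2)
  Token 3: 'eats' -> NEW (unique so far: 3)
  Token 4: 'quietly' -> NEW (unique so far: 4)
  Token 5: 'desert' -> NEW (unique so far: 5)
  Token 6: 'until' -> NEW (unique so far: 6)
  Token 7: 'river' -> NEW (unique so far: 7)
  Token 8: 'fish' -> NEW (unique so far: 8)
  Token 9: 'desert' -> duplicate (unique so far: 8)
Unique types: ('because', 'before', 'desert', 'eats', 'fish', 'quietly', 'river', 'until')
Vocabulary size: 8

8
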